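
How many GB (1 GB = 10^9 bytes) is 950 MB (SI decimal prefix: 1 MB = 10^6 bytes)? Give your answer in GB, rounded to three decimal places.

950 MB = 950 × 10^6 bytes = 950,000,000 bytes
1 GB = 1,000,000,000 bytes
950,000,000 / 1,000,000,000 = 0.950 GB

0.950 GB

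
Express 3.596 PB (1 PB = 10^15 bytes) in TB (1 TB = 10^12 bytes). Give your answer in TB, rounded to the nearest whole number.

3,596 TB

3.596 PB = 3.596 × 10^15 bytes = 3,596,000,000,000,000 bytes
1 TB = 10^12 bytes = 1,000,000,000,000 bytes
3,596,000,000,000,000 / 1,000,000,000,000 = 3,596 TB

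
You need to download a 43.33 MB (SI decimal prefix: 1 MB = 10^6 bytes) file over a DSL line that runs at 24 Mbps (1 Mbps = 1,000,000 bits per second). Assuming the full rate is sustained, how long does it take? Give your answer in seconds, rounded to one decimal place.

14.4 seconds

43.33 MB = 43,330,000 bytes = 346,640,000 bits
24 Mbps = 24,000,000 bits/s
time = 346,640,000 / 24,000,000 = 14.4 s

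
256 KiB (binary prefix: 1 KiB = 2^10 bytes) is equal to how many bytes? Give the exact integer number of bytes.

256 × 1,024 = 262,144 bytes  (1 KiB = 2^10 bytes)

262,144 bytes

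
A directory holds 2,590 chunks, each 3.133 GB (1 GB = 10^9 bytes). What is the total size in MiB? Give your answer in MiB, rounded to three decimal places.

7,738,561.630 MiB

Total = 2,590 × 3.133 GB = 8114.47 GB
= 8114.47 × 1,000,000,000 bytes = 8,114,470,000,000 bytes
1 MiB = 1,048,576 bytes
8,114,470,000,000 / 1,048,576 = 7,738,561.630 MiB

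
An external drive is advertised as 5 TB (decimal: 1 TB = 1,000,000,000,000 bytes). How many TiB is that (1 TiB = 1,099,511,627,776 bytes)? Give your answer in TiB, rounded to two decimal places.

5 TB = 5 × 10^12 bytes = 5,000,000,000,000 bytes
1 TiB = 2^40 bytes = 1,099,511,627,776 bytes
5,000,000,000,000 / 1,099,511,627,776 = 4.55 TiB

4.55 TiB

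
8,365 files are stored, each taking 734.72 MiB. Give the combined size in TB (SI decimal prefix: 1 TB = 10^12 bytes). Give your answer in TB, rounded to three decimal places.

6.444 TB

Total = 8,365 × 734.72 MiB = 6145932.8 MiB
= 6145932.8 × 1,048,576 bytes = 6,444,477,631,692.8 bytes
1 TB = 1,000,000,000,000 bytes
6,444,477,631,692.8 / 1,000,000,000,000 = 6.444 TB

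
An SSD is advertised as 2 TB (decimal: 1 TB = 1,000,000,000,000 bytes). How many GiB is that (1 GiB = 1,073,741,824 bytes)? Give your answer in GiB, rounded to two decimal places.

1,862.65 GiB

2 TB = 2 × 10^12 bytes = 2,000,000,000,000 bytes
1 GiB = 1,073,741,824 bytes
2,000,000,000,000 / 1,073,741,824 = 1,862.65 GiB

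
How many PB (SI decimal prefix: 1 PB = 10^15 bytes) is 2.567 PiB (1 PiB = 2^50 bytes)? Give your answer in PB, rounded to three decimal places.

2.890 PB

2.567 PiB × 1,125,899,906,842,624 bytes/PiB = 2,890,185,060,865,015.808 bytes
1 PB = 10^15 bytes = 1,000,000,000,000,000 bytes
2,890,185,060,865,015.808 / 1,000,000,000,000,000 = 2.890 PB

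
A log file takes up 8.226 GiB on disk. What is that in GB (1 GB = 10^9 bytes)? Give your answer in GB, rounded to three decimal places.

8.833 GB

8.226 GiB × 1,073,741,824 bytes/GiB = 8,832,600,244.224 bytes
1 GB = 10^9 bytes = 1,000,000,000 bytes
8,832,600,244.224 / 1,000,000,000 = 8.833 GB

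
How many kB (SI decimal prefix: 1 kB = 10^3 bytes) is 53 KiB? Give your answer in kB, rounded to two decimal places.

53 KiB = 53 × 2^10 bytes = 54,272 bytes
1 kB = 1,000 bytes
54,272 / 1,000 = 54.27 kB

54.27 kB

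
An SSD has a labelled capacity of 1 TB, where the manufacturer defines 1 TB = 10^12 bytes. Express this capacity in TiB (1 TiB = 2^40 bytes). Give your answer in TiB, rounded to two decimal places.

1 TB × 1,000,000,000,000 bytes/TB = 1,000,000,000,000 bytes
1 TiB = 1,099,511,627,776 bytes
1,000,000,000,000 / 1,099,511,627,776 = 0.91 TiB

0.91 TiB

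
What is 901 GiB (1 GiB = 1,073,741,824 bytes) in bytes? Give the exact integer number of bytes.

901 × 1,073,741,824 = 967,441,383,424 bytes  (1 GiB = 2^30 bytes)

967,441,383,424 bytes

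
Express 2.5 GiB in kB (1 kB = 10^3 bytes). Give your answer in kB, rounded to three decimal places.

2,684,354.560 kB

2.5 GiB = 2.5 × 2^30 bytes = 2,684,354,560 bytes
1 kB = 1,000 bytes
2,684,354,560 / 1,000 = 2,684,354.560 kB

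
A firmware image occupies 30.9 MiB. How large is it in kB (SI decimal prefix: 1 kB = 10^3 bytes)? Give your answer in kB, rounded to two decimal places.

32,401.00 kB

30.9 MiB × 1,048,576 bytes/MiB = 32,400,998.4 bytes
1 kB = 10^3 bytes = 1,000 bytes
32,400,998.4 / 1,000 = 32,401.00 kB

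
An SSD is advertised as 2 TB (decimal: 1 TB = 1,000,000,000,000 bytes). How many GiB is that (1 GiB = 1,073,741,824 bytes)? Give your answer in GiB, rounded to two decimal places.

1,862.65 GiB

2 TB × 1,000,000,000,000 bytes/TB = 2,000,000,000,000 bytes
1 GiB = 2^30 bytes = 1,073,741,824 bytes
2,000,000,000,000 / 1,073,741,824 = 1,862.65 GiB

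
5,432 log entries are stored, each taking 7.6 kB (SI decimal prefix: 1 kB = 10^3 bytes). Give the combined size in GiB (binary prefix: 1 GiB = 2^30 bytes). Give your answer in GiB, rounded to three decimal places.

0.038 GiB

Total = 5,432 × 7.6 kB = 41283.2 kB
= 41283.2 × 1,000 bytes = 41,283,200 bytes
1 GiB = 1,073,741,824 bytes
41,283,200 / 1,073,741,824 = 0.038 GiB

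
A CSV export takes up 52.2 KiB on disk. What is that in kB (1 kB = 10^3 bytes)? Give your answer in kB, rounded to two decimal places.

53.45 kB

52.2 KiB × 1,024 bytes/KiB = 53,452.8 bytes
1 kB = 1,000 bytes
53,452.8 / 1,000 = 53.45 kB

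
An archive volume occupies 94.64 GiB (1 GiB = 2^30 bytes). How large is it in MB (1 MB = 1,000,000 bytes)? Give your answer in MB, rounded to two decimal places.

101,618.93 MB

94.64 GiB × 1,073,741,824 bytes/GiB = 101,618,926,223.36 bytes
1 MB = 10^6 bytes = 1,000,000 bytes
101,618,926,223.36 / 1,000,000 = 101,618.93 MB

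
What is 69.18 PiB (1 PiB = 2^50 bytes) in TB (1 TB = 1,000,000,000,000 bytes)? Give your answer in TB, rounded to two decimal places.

77,889.76 TB

69.18 PiB × 1,125,899,906,842,624 bytes/PiB = 77,889,755,555,372,728.32 bytes
1 TB = 10^12 bytes = 1,000,000,000,000 bytes
77,889,755,555,372,728.32 / 1,000,000,000,000 = 77,889.76 TB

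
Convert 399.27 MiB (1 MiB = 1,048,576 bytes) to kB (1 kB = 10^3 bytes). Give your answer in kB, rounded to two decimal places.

399.27 MiB = 399.27 × 2^20 bytes = 418,664,939.52 bytes
1 kB = 10^3 bytes = 1,000 bytes
418,664,939.52 / 1,000 = 418,664.94 kB

418,664.94 kB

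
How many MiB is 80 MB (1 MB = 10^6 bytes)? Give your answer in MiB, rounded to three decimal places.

76.294 MiB

80 MB = 80 × 10^6 bytes = 80,000,000 bytes
1 MiB = 1,048,576 bytes
80,000,000 / 1,048,576 = 76.294 MiB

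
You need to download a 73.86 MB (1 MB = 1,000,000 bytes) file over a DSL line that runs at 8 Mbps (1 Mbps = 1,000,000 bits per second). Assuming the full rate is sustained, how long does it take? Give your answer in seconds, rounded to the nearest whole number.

74 seconds

73.86 MB = 73,860,000 bytes = 590,880,000 bits
8 Mbps = 8,000,000 bits/s
time = 590,880,000 / 8,000,000 = 74 s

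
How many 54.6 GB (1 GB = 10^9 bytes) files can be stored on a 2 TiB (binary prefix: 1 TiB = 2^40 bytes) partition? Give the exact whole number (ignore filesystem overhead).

Capacity: 2 TiB = 2,199,023,255,552 bytes
Per item: 54.6 GB = 54,600,000,000 bytes
⌊2,199,023,255,552 / 54,600,000,000⌋ = 40

40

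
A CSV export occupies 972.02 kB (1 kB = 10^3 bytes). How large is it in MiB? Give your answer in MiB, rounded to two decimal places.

972.02 kB = 972.02 × 10^3 bytes = 972,020 bytes
1 MiB = 1,048,576 bytes
972,020 / 1,048,576 = 0.93 MiB

0.93 MiB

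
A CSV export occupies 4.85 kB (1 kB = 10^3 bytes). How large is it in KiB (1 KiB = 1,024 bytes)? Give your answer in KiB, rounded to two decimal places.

4.85 kB × 1,000 bytes/kB = 4,850 bytes
1 KiB = 1,024 bytes
4,850 / 1,024 = 4.74 KiB

4.74 KiB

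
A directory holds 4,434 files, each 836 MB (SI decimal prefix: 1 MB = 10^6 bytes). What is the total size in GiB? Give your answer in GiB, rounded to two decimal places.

3,452.25 GiB

Total = 4,434 × 836 MB = 3,706,824 MB
= 3,706,824 × 1,000,000 bytes = 3,706,824,000,000 bytes
1 GiB = 1,073,741,824 bytes
3,706,824,000,000 / 1,073,741,824 = 3,452.25 GiB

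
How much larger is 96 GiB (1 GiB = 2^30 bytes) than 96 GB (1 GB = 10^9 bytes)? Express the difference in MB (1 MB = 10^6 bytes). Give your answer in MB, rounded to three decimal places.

96 GiB = 96 × 1,073,741,824 = 103,079,215,104 bytes
96 GB = 96 × 1,000,000,000 = 96,000,000,000 bytes
difference = 7,079,215,104 bytes
7,079,215,104 / 1,000,000 = 7,079.215 MB

7,079.215 MB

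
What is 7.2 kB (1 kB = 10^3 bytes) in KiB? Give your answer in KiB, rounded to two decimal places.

7.2 kB × 1,000 bytes/kB = 7,200 bytes
1 KiB = 2^10 bytes = 1,024 bytes
7,200 / 1,024 = 7.03 KiB

7.03 KiB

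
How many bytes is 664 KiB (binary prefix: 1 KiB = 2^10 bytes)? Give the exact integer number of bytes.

679,936 bytes

664 × 1,024 = 679,936 bytes  (1 KiB = 2^10 bytes)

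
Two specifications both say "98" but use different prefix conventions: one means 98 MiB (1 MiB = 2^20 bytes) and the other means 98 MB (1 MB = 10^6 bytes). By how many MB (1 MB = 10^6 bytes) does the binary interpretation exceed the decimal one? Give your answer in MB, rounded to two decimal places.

4.76 MB

98 MiB = 98 × 1,048,576 = 102,760,448 bytes
98 MB = 98 × 1,000,000 = 98,000,000 bytes
difference = 4,760,448 bytes
4,760,448 / 1,000,000 = 4.76 MB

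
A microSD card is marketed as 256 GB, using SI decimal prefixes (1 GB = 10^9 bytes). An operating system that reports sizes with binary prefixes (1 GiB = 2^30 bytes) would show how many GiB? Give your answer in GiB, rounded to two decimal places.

238.42 GiB

256 GB = 256 × 10^9 bytes = 256,000,000,000 bytes
1 GiB = 1,073,741,824 bytes
256,000,000,000 / 1,073,741,824 = 238.42 GiB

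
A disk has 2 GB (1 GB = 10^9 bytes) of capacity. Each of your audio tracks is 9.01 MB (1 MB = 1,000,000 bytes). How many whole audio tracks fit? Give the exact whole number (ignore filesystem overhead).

Capacity: 2 GB = 2,000,000,000 bytes
Per item: 9.01 MB = 9,010,000 bytes
⌊2,000,000,000 / 9,010,000⌋ = 221

221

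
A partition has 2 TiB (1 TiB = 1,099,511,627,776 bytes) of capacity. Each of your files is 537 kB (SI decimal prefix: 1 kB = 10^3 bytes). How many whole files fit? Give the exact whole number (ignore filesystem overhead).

4,095,015

Capacity: 2 TiB = 2,199,023,255,552 bytes
Per item: 537 kB = 537,000 bytes
⌊2,199,023,255,552 / 537,000⌋ = 4,095,015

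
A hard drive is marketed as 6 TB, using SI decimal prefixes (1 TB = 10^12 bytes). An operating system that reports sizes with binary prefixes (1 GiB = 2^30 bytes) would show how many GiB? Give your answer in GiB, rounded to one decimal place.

6 TB = 6 × 10^12 bytes = 6,000,000,000,000 bytes
1 GiB = 2^30 bytes = 1,073,741,824 bytes
6,000,000,000,000 / 1,073,741,824 = 5,587.9 GiB

5,587.9 GiB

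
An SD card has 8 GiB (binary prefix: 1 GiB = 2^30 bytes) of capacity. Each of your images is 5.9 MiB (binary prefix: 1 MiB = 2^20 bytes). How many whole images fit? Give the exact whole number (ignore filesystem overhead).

1,388

Capacity: 8 GiB = 8,589,934,592 bytes
Per item: 5.9 MiB = 6,186,598.4 bytes
⌊8,589,934,592 / 6,186,598.4⌋ = 1,388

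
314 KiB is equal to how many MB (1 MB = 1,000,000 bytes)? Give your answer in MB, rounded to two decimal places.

0.32 MB

314 KiB × 1,024 bytes/KiB = 321,536 bytes
1 MB = 1,000,000 bytes
321,536 / 1,000,000 = 0.32 MB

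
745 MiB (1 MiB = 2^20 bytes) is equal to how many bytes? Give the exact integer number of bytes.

745 × 1,048,576 = 781,189,120 bytes  (1 MiB = 2^20 bytes)

781,189,120 bytes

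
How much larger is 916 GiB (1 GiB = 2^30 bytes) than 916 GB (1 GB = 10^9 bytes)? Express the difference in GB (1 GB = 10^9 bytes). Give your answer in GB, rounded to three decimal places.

67.548 GB

916 GiB = 916 × 1,073,741,824 = 983,547,510,784 bytes
916 GB = 916 × 1,000,000,000 = 916,000,000,000 bytes
difference = 67,547,510,784 bytes
67,547,510,784 / 1,000,000,000 = 67.548 GB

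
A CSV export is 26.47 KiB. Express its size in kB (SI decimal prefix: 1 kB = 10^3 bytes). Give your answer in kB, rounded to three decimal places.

26.47 KiB × 1,024 bytes/KiB = 27,105.28 bytes
1 kB = 10^3 bytes = 1,000 bytes
27,105.28 / 1,000 = 27.105 kB

27.105 kB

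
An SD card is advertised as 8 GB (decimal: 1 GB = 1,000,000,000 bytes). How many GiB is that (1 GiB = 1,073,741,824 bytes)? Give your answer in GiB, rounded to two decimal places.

8 GB = 8 × 10^9 bytes = 8,000,000,000 bytes
1 GiB = 2^30 bytes = 1,073,741,824 bytes
8,000,000,000 / 1,073,741,824 = 7.45 GiB

7.45 GiB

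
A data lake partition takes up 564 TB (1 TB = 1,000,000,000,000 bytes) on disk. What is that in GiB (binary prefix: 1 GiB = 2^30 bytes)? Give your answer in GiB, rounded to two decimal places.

564 TB × 1,000,000,000,000 bytes/TB = 564,000,000,000,000 bytes
1 GiB = 1,073,741,824 bytes
564,000,000,000,000 / 1,073,741,824 = 525,265.93 GiB

525,265.93 GiB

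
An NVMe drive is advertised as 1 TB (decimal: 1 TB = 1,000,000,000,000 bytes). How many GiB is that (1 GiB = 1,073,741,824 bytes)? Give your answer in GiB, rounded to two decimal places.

931.32 GiB

1 TB = 1 × 10^12 bytes = 1,000,000,000,000 bytes
1 GiB = 2^30 bytes = 1,073,741,824 bytes
1,000,000,000,000 / 1,073,741,824 = 931.32 GiB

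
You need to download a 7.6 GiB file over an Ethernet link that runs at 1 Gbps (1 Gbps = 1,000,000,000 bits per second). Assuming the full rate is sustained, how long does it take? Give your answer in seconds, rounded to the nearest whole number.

65 seconds

7.6 GiB = 8,160,437,862.4 bytes = 65,283,502,899.2 bits
1 Gbps = 1,000,000,000 bits/s
time = 65,283,502,899.2 / 1,000,000,000 = 65 s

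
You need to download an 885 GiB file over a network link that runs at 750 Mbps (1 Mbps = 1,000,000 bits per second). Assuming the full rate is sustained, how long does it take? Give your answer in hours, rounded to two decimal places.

885 GiB = 950,261,514,240 bytes = 7,602,092,113,920 bits
750 Mbps = 750,000,000 bits/s
time = 7,602,092,113,920 / 750,000,000 = 10,136.1228 s
10,136.1228 s / 3600 = 2.82 hours

2.82 hours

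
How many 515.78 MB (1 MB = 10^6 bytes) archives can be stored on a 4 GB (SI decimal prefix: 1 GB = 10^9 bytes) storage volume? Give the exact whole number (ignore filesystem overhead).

Capacity: 4 GB = 4,000,000,000 bytes
Per item: 515.78 MB = 515,780,000 bytes
⌊4,000,000,000 / 515,780,000⌋ = 7

7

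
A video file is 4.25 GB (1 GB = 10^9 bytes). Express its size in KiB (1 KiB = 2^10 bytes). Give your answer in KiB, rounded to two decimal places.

4.25 GB = 4.25 × 10^9 bytes = 4,250,000,000 bytes
1 KiB = 2^10 bytes = 1,024 bytes
4,250,000,000 / 1,024 = 4,150,390.63 KiB

4,150,390.63 KiB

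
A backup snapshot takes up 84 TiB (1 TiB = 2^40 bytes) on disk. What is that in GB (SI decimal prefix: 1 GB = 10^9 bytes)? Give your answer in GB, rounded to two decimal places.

92,358.98 GB

84 TiB = 84 × 2^40 bytes = 92,358,976,733,184 bytes
1 GB = 10^9 bytes = 1,000,000,000 bytes
92,358,976,733,184 / 1,000,000,000 = 92,358.98 GB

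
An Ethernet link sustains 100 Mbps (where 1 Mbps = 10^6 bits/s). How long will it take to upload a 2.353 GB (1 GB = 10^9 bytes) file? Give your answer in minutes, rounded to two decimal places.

3.14 minutes

2.353 GB = 2,353,000,000 bytes = 18,824,000,000 bits
100 Mbps = 100,000,000 bits/s
time = 18,824,000,000 / 100,000,000 = 188.240 s
188.240 s / 60 = 3.14 minutes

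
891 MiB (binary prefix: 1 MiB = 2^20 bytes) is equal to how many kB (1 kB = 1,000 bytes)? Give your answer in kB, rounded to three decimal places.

891 MiB = 891 × 2^20 bytes = 934,281,216 bytes
1 kB = 10^3 bytes = 1,000 bytes
934,281,216 / 1,000 = 934,281.216 kB

934,281.216 kB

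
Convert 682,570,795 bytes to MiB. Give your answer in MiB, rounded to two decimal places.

650.95 MiB

682,570,795 bytes given.
1 MiB = 2^20 bytes = 1,048,576 bytes
682,570,795 / 1,048,576 = 650.95 MiB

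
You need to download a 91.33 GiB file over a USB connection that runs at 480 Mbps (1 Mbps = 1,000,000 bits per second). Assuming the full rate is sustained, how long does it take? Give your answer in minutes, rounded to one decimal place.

91.33 GiB = 98,064,840,785.92 bytes = 784,518,726,287.36 bits
480 Mbps = 480,000,000 bits/s
time = 784,518,726,287.36 / 480,000,000 = 1,634.41 s
1,634.41 s / 60 = 27.2 minutes

27.2 minutes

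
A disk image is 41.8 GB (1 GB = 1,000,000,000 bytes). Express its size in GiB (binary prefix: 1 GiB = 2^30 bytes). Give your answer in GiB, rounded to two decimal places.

38.93 GiB

41.8 GB × 1,000,000,000 bytes/GB = 41,800,000,000 bytes
1 GiB = 2^30 bytes = 1,073,741,824 bytes
41,800,000,000 / 1,073,741,824 = 38.93 GiB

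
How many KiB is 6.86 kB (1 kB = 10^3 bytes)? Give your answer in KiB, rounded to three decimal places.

6.699 KiB

6.86 kB = 6.86 × 10^3 bytes = 6,860 bytes
1 KiB = 2^10 bytes = 1,024 bytes
6,860 / 1,024 = 6.699 KiB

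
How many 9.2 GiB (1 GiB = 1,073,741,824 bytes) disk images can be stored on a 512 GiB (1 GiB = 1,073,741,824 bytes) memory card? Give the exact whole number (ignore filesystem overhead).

Capacity: 512 GiB = 549,755,813,888 bytes
Per item: 9.2 GiB = 9,878,424,780.8 bytes
⌊549,755,813,888 / 9,878,424,780.8⌋ = 55

55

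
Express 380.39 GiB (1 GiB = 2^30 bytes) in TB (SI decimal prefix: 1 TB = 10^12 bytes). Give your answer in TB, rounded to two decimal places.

380.39 GiB × 1,073,741,824 bytes/GiB = 408,440,652,431.36 bytes
1 TB = 10^12 bytes = 1,000,000,000,000 bytes
408,440,652,431.36 / 1,000,000,000,000 = 0.41 TB

0.41 TB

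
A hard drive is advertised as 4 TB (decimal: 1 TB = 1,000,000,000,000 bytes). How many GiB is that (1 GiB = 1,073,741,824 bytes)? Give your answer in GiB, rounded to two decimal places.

3,725.29 GiB

4 TB × 1,000,000,000,000 bytes/TB = 4,000,000,000,000 bytes
1 GiB = 2^30 bytes = 1,073,741,824 bytes
4,000,000,000,000 / 1,073,741,824 = 3,725.29 GiB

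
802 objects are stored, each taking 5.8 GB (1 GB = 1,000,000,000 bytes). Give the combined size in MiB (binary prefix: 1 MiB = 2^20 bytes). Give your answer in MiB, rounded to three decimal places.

4,436,111.450 MiB

Total = 802 × 5.8 GB = 4651.6 GB
= 4651.6 × 1,000,000,000 bytes = 4,651,600,000,000 bytes
1 MiB = 1,048,576 bytes
4,651,600,000,000 / 1,048,576 = 4,436,111.450 MiB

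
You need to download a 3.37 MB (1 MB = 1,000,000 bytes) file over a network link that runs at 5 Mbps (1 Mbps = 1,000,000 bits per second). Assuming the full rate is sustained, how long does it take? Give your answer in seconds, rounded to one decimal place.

3.37 MB = 3,370,000 bytes = 26,960,000 bits
5 Mbps = 5,000,000 bits/s
time = 26,960,000 / 5,000,000 = 5.4 s

5.4 seconds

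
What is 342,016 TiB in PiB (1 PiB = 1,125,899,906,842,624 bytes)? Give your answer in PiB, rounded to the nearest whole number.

334 PiB

342,016 TiB × 1,099,511,627,776 bytes/TiB = 376,050,568,885,436,416 bytes
1 PiB = 2^50 bytes = 1,125,899,906,842,624 bytes
376,050,568,885,436,416 / 1,125,899,906,842,624 = 334 PiB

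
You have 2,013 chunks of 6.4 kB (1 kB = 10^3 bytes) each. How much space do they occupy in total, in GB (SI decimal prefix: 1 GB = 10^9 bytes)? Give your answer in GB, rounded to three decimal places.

0.013 GB

Total = 2,013 × 6.4 kB = 12883.2 kB
= 12883.2 × 1,000 bytes = 12,883,200 bytes
1 GB = 1,000,000,000 bytes
12,883,200 / 1,000,000,000 = 0.013 GB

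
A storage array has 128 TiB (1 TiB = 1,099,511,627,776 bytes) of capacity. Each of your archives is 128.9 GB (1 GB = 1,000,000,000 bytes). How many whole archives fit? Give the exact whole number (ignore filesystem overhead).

Capacity: 128 TiB = 140,737,488,355,328 bytes
Per item: 128.9 GB = 128,900,000,000 bytes
⌊140,737,488,355,328 / 128,900,000,000⌋ = 1,091

1,091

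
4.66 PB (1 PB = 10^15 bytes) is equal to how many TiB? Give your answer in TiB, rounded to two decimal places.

4,238.25 TiB

4.66 PB = 4.66 × 10^15 bytes = 4,660,000,000,000,000 bytes
1 TiB = 2^40 bytes = 1,099,511,627,776 bytes
4,660,000,000,000,000 / 1,099,511,627,776 = 4,238.25 TiB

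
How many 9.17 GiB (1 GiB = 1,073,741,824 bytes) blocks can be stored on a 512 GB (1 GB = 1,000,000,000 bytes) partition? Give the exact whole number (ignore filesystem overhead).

Capacity: 512 GB = 512,000,000,000 bytes
Per item: 9.17 GiB = 9,846,212,526.08 bytes
⌊512,000,000,000 / 9,846,212,526.08⌋ = 51

51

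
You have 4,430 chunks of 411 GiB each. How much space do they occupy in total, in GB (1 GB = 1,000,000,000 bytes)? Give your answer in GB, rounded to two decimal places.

1,954,993.95 GB

Total = 4,430 × 411 GiB = 1,820,730 GiB
= 1,820,730 × 1,073,741,824 bytes = 1,954,993,951,211,520 bytes
1 GB = 1,000,000,000 bytes
1,954,993,951,211,520 / 1,000,000,000 = 1,954,993.95 GB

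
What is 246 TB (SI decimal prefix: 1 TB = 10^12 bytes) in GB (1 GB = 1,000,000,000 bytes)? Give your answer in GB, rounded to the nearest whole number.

246 TB × 1,000,000,000,000 bytes/TB = 246,000,000,000,000 bytes
1 GB = 10^9 bytes = 1,000,000,000 bytes
246,000,000,000,000 / 1,000,000,000 = 246,000 GB

246,000 GB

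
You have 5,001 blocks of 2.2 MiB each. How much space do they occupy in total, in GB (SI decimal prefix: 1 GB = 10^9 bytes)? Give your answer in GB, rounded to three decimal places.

Total = 5,001 × 2.2 MiB = 11002.2 MiB
= 11002.2 × 1,048,576 bytes = 11,536,642,867.2 bytes
1 GB = 1,000,000,000 bytes
11,536,642,867.2 / 1,000,000,000 = 11.537 GB

11.537 GB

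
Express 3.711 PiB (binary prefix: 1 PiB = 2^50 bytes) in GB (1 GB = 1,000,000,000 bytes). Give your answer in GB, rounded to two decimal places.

4,178,214.55 GB

3.711 PiB = 3.711 × 2^50 bytes = 4,178,214,554,292,977.664 bytes
1 GB = 10^9 bytes = 1,000,000,000 bytes
4,178,214,554,292,977.664 / 1,000,000,000 = 4,178,214.55 GB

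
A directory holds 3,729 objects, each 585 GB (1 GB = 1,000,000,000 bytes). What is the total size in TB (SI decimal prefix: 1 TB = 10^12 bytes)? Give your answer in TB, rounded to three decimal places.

Total = 3,729 × 585 GB = 2,181,465 GB
= 2,181,465 × 1,000,000,000 bytes = 2,181,465,000,000,000 bytes
1 TB = 1,000,000,000,000 bytes
2,181,465,000,000,000 / 1,000,000,000,000 = 2,181.465 TB

2,181.465 TB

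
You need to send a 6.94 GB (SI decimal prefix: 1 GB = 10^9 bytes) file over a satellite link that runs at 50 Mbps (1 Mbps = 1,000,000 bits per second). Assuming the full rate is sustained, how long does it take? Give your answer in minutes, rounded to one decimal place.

18.5 minutes

6.94 GB = 6,940,000,000 bytes = 55,520,000,000 bits
50 Mbps = 50,000,000 bits/s
time = 55,520,000,000 / 50,000,000 = 1,110.40 s
1,110.40 s / 60 = 18.5 minutes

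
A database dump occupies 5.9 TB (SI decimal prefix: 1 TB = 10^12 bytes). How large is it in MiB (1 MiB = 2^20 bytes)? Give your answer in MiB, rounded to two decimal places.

5,626,678.47 MiB

5.9 TB = 5.9 × 10^12 bytes = 5,900,000,000,000 bytes
1 MiB = 2^20 bytes = 1,048,576 bytes
5,900,000,000,000 / 1,048,576 = 5,626,678.47 MiB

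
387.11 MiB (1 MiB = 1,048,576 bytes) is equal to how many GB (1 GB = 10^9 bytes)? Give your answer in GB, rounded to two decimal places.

387.11 MiB = 387.11 × 2^20 bytes = 405,914,255.36 bytes
1 GB = 1,000,000,000 bytes
405,914,255.36 / 1,000,000,000 = 0.41 GB

0.41 GB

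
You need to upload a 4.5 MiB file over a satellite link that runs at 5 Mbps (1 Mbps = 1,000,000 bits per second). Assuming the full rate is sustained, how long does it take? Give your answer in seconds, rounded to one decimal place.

7.5 seconds

4.5 MiB = 4,718,592 bytes = 37,748,736 bits
5 Mbps = 5,000,000 bits/s
time = 37,748,736 / 5,000,000 = 7.5 s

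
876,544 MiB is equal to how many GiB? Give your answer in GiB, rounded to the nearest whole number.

876,544 MiB × 1,048,576 bytes/MiB = 919,123,001,344 bytes
1 GiB = 2^30 bytes = 1,073,741,824 bytes
919,123,001,344 / 1,073,741,824 = 856 GiB

856 GiB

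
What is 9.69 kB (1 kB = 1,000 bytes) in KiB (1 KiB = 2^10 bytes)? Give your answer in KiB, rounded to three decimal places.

9.69 kB = 9.69 × 10^3 bytes = 9,690 bytes
1 KiB = 2^10 bytes = 1,024 bytes
9,690 / 1,024 = 9.463 KiB

9.463 KiB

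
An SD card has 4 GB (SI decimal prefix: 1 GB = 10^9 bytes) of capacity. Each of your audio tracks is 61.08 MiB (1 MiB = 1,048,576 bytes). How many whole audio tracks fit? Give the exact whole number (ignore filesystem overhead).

62

Capacity: 4 GB = 4,000,000,000 bytes
Per item: 61.08 MiB = 64,047,022.08 bytes
⌊4,000,000,000 / 64,047,022.08⌋ = 62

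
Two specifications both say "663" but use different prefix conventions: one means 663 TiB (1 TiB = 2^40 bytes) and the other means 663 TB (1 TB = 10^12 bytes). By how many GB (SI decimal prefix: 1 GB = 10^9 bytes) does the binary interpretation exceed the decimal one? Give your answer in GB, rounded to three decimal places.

65,976.209 GB

663 TiB = 663 × 1,099,511,627,776 = 728,976,209,215,488 bytes
663 TB = 663 × 1,000,000,000,000 = 663,000,000,000,000 bytes
difference = 65,976,209,215,488 bytes
65,976,209,215,488 / 1,000,000,000 = 65,976.209 GB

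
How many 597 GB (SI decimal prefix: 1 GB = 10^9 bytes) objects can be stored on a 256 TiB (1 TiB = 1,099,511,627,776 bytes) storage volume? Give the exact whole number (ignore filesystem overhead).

Capacity: 256 TiB = 281,474,976,710,656 bytes
Per item: 597 GB = 597,000,000,000 bytes
⌊281,474,976,710,656 / 597,000,000,000⌋ = 471

471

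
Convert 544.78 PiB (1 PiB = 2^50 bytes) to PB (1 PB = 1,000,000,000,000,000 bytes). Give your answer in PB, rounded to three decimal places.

613.368 PB

544.78 PiB = 544.78 × 2^50 bytes = 613,367,751,249,724,702.72 bytes
1 PB = 1,000,000,000,000,000 bytes
613,367,751,249,724,702.72 / 1,000,000,000,000,000 = 613.368 PB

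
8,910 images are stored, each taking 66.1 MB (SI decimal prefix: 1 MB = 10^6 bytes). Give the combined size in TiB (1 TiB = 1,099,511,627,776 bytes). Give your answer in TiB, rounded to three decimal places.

0.536 TiB

Total = 8,910 × 66.1 MB = 588,951 MB
= 588,951 × 1,000,000 bytes = 588,951,000,000 bytes
1 TiB = 1,099,511,627,776 bytes
588,951,000,000 / 1,099,511,627,776 = 0.536 TiB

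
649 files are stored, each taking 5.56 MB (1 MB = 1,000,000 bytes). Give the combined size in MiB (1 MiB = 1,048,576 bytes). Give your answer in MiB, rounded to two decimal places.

Total = 649 × 5.56 MB = 3608.44 MB
= 3608.44 × 1,000,000 bytes = 3,608,440,000 bytes
1 MiB = 1,048,576 bytes
3,608,440,000 / 1,048,576 = 3,441.28 MiB

3,441.28 MiB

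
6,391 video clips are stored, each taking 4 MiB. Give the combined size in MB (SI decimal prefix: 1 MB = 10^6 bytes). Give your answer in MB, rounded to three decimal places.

26,805.797 MB

Total = 6,391 × 4 MiB = 25,564 MiB
= 25,564 × 1,048,576 bytes = 26,805,796,864 bytes
1 MB = 1,000,000 bytes
26,805,796,864 / 1,000,000 = 26,805.797 MB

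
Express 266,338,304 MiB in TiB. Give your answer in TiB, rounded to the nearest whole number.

254 TiB

266,338,304 MiB = 266,338,304 × 2^20 bytes = 279,275,953,455,104 bytes
1 TiB = 2^40 bytes = 1,099,511,627,776 bytes
279,275,953,455,104 / 1,099,511,627,776 = 254 TiB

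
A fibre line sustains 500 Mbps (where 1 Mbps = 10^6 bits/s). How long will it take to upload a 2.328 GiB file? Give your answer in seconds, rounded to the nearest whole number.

40 seconds

2.328 GiB = 2,499,670,966.272 bytes = 19,997,367,730.176 bits
500 Mbps = 500,000,000 bits/s
time = 19,997,367,730.176 / 500,000,000 = 40 s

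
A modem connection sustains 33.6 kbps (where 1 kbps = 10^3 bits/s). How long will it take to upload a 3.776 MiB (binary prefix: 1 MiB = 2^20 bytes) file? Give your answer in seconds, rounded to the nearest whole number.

943 seconds

3.776 MiB = 3,959,422.976 bytes = 31,675,383.808 bits
33.6 kbps = 33,600 bits/s
time = 31,675,383.808 / 33,600 = 943 s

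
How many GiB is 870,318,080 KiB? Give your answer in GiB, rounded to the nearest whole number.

830 GiB

870,318,080 KiB × 1,024 bytes/KiB = 891,205,713,920 bytes
1 GiB = 1,073,741,824 bytes
891,205,713,920 / 1,073,741,824 = 830 GiB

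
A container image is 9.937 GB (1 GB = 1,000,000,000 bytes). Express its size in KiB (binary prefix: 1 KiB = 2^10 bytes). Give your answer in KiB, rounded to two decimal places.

9,704,101.56 KiB

9.937 GB × 1,000,000,000 bytes/GB = 9,937,000,000 bytes
1 KiB = 2^10 bytes = 1,024 bytes
9,937,000,000 / 1,024 = 9,704,101.56 KiB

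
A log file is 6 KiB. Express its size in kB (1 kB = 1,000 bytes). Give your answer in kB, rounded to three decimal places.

6.144 kB

6 KiB = 6 × 2^10 bytes = 6,144 bytes
1 kB = 1,000 bytes
6,144 / 1,000 = 6.144 kB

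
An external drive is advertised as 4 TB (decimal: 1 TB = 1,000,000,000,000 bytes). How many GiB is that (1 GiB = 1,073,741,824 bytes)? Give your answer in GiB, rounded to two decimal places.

4 TB × 1,000,000,000,000 bytes/TB = 4,000,000,000,000 bytes
1 GiB = 1,073,741,824 bytes
4,000,000,000,000 / 1,073,741,824 = 3,725.29 GiB

3,725.29 GiB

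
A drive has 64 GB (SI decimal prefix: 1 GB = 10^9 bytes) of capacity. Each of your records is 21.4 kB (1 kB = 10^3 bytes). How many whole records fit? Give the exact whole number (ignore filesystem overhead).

Capacity: 64 GB = 64,000,000,000 bytes
Per item: 21.4 kB = 21,400 bytes
⌊64,000,000,000 / 21,400⌋ = 2,990,654

2,990,654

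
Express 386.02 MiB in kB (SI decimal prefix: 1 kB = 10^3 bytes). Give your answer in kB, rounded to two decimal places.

404,771.31 kB

386.02 MiB = 386.02 × 2^20 bytes = 404,771,307.52 bytes
1 kB = 10^3 bytes = 1,000 bytes
404,771,307.52 / 1,000 = 404,771.31 kB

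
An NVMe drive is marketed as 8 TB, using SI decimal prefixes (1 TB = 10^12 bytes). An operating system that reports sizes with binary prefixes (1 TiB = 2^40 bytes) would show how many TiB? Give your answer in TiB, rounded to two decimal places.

8 TB = 8 × 10^12 bytes = 8,000,000,000,000 bytes
1 TiB = 2^40 bytes = 1,099,511,627,776 bytes
8,000,000,000,000 / 1,099,511,627,776 = 7.28 TiB

7.28 TiB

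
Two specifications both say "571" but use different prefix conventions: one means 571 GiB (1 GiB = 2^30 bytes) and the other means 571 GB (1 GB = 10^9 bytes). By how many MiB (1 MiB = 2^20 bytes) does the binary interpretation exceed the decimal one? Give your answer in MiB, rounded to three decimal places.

40,155.965 MiB

571 GiB = 571 × 1,073,741,824 = 613,106,581,504 bytes
571 GB = 571 × 1,000,000,000 = 571,000,000,000 bytes
difference = 42,106,581,504 bytes
42,106,581,504 / 1,048,576 = 40,155.965 MiB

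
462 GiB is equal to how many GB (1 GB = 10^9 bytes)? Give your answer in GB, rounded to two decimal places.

462 GiB × 1,073,741,824 bytes/GiB = 496,068,722,688 bytes
1 GB = 1,000,000,000 bytes
496,068,722,688 / 1,000,000,000 = 496.07 GB

496.07 GB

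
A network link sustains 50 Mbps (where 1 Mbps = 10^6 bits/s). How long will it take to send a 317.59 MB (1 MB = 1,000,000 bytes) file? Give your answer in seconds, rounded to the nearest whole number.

51 seconds

317.59 MB = 317,590,000 bytes = 2,540,720,000 bits
50 Mbps = 50,000,000 bits/s
time = 2,540,720,000 / 50,000,000 = 51 s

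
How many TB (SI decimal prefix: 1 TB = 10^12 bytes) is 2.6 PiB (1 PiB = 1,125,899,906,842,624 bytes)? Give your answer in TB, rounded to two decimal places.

2,927.34 TB

2.6 PiB = 2.6 × 2^50 bytes = 2,927,339,757,790,822.4 bytes
1 TB = 10^12 bytes = 1,000,000,000,000 bytes
2,927,339,757,790,822.4 / 1,000,000,000,000 = 2,927.34 TB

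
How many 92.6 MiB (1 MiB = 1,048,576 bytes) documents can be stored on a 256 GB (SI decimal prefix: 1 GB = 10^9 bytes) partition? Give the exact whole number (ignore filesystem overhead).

2,636

Capacity: 256 GB = 256,000,000,000 bytes
Per item: 92.6 MiB = 97,098,137.6 bytes
⌊256,000,000,000 / 97,098,137.6⌋ = 2,636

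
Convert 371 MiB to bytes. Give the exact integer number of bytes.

389,021,696 bytes

371 × 1,048,576 = 389,021,696 bytes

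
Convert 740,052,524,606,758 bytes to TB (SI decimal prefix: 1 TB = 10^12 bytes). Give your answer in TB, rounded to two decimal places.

740.05 TB

740,052,524,606,758 bytes given.
1 TB = 10^12 bytes = 1,000,000,000,000 bytes
740,052,524,606,758 / 1,000,000,000,000 = 740.05 TB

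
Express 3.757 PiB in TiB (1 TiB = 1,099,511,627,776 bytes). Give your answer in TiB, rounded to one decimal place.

3,847.2 TiB

3.757 PiB = 3.757 × 2^50 bytes = 4,230,005,950,007,738.368 bytes
1 TiB = 2^40 bytes = 1,099,511,627,776 bytes
4,230,005,950,007,738.368 / 1,099,511,627,776 = 3,847.2 TiB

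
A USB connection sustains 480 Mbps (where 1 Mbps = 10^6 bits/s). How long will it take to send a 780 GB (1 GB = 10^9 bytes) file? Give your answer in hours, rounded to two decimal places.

3.61 hours

780 GB = 780,000,000,000 bytes = 6,240,000,000,000 bits
480 Mbps = 480,000,000 bits/s
time = 6,240,000,000,000 / 480,000,000 = 13,000.0000 s
13,000.0000 s / 3600 = 3.61 hours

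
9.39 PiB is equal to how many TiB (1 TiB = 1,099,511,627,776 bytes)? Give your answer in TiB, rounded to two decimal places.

9,615.36 TiB

9.39 PiB × 1,125,899,906,842,624 bytes/PiB = 10,572,200,125,252,239.36 bytes
1 TiB = 2^40 bytes = 1,099,511,627,776 bytes
10,572,200,125,252,239.36 / 1,099,511,627,776 = 9,615.36 TiB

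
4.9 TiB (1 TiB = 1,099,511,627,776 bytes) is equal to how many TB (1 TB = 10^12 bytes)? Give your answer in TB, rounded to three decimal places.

5.388 TB

4.9 TiB × 1,099,511,627,776 bytes/TiB = 5,387,606,976,102.4 bytes
1 TB = 10^12 bytes = 1,000,000,000,000 bytes
5,387,606,976,102.4 / 1,000,000,000,000 = 5.388 TB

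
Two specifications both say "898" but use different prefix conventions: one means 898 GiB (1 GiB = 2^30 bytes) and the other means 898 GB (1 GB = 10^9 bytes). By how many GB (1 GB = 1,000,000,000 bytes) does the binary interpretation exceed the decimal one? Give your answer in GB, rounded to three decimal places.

66.220 GB

898 GiB = 898 × 1,073,741,824 = 964,220,157,952 bytes
898 GB = 898 × 1,000,000,000 = 898,000,000,000 bytes
difference = 66,220,157,952 bytes
66,220,157,952 / 1,000,000,000 = 66.220 GB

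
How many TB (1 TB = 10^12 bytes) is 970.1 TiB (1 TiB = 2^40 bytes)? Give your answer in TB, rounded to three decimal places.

970.1 TiB = 970.1 × 2^40 bytes = 1,066,636,230,105,497.6 bytes
1 TB = 10^12 bytes = 1,000,000,000,000 bytes
1,066,636,230,105,497.6 / 1,000,000,000,000 = 1,066.636 TB

1,066.636 TB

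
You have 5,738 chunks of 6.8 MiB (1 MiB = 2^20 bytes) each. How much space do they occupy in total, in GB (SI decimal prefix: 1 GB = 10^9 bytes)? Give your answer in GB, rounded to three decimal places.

Total = 5,738 × 6.8 MiB = 39018.4 MiB
= 39018.4 × 1,048,576 bytes = 40,913,757,798.4 bytes
1 GB = 1,000,000,000 bytes
40,913,757,798.4 / 1,000,000,000 = 40.914 GB

40.914 GB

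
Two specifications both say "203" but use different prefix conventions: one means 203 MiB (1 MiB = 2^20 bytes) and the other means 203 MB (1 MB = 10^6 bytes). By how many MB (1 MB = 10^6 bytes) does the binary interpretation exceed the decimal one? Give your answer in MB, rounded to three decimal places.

203 MiB = 203 × 1,048,576 = 212,860,928 bytes
203 MB = 203 × 1,000,000 = 203,000,000 bytes
difference = 9,860,928 bytes
9,860,928 / 1,000,000 = 9.861 MB

9.861 MB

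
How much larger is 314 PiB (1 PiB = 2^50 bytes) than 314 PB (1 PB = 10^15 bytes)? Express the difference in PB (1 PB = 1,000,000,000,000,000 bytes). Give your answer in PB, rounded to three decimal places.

314 PiB = 314 × 1,125,899,906,842,624 = 353,532,570,748,583,936 bytes
314 PB = 314 × 1,000,000,000,000,000 = 314,000,000,000,000,000 bytes
difference = 39,532,570,748,583,936 bytes
39,532,570,748,583,936 / 1,000,000,000,000,000 = 39.533 PB

39.533 PB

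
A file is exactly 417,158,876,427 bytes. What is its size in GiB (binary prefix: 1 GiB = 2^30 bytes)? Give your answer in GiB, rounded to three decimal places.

417,158,876,427 bytes given.
1 GiB = 1,073,741,824 bytes
417,158,876,427 / 1,073,741,824 = 388.509 GiB

388.509 GiB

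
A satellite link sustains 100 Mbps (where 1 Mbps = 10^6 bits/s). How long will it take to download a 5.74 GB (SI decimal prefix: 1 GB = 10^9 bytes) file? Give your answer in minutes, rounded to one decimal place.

5.74 GB = 5,740,000,000 bytes = 45,920,000,000 bits
100 Mbps = 100,000,000 bits/s
time = 45,920,000,000 / 100,000,000 = 459.20 s
459.20 s / 60 = 7.7 minutes

7.7 minutes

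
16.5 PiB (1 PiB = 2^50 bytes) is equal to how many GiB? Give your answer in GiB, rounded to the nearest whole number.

16.5 PiB = 16.5 × 2^50 bytes = 18,577,348,462,903,296 bytes
1 GiB = 2^30 bytes = 1,073,741,824 bytes
18,577,348,462,903,296 / 1,073,741,824 = 17,301,504 GiB

17,301,504 GiB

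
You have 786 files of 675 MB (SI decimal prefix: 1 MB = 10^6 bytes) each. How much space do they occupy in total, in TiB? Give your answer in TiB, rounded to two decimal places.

Total = 786 × 675 MB = 530,550 MB
= 530,550 × 1,000,000 bytes = 530,550,000,000 bytes
1 TiB = 1,099,511,627,776 bytes
530,550,000,000 / 1,099,511,627,776 = 0.48 TiB

0.48 TiB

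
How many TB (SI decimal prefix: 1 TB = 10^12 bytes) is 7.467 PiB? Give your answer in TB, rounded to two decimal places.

7.467 PiB × 1,125,899,906,842,624 bytes/PiB = 8,407,094,604,393,873.408 bytes
1 TB = 10^12 bytes = 1,000,000,000,000 bytes
8,407,094,604,393,873.408 / 1,000,000,000,000 = 8,407.09 TB

8,407.09 TB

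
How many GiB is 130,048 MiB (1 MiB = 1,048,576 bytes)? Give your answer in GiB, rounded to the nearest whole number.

127 GiB

130,048 MiB × 1,048,576 bytes/MiB = 136,365,211,648 bytes
1 GiB = 1,073,741,824 bytes
136,365,211,648 / 1,073,741,824 = 127 GiB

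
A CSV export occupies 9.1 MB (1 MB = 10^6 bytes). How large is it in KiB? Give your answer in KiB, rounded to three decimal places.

8,886.719 KiB

9.1 MB = 9.1 × 10^6 bytes = 9,100,000 bytes
1 KiB = 1,024 bytes
9,100,000 / 1,024 = 8,886.719 KiB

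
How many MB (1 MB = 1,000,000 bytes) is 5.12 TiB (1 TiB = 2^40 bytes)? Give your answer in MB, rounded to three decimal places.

5.12 TiB × 1,099,511,627,776 bytes/TiB = 5,629,499,534,213.12 bytes
1 MB = 1,000,000 bytes
5,629,499,534,213.12 / 1,000,000 = 5,629,499.534 MB

5,629,499.534 MB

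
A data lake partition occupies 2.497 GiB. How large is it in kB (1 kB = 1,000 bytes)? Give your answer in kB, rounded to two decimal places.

2,681,133.33 kB

2.497 GiB × 1,073,741,824 bytes/GiB = 2,681,133,334.528 bytes
1 kB = 10^3 bytes = 1,000 bytes
2,681,133,334.528 / 1,000 = 2,681,133.33 kB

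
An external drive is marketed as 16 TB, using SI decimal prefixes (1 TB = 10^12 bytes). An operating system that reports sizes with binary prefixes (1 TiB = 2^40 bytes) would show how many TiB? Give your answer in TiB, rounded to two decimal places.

14.55 TiB

16 TB = 16 × 10^12 bytes = 16,000,000,000,000 bytes
1 TiB = 1,099,511,627,776 bytes
16,000,000,000,000 / 1,099,511,627,776 = 14.55 TiB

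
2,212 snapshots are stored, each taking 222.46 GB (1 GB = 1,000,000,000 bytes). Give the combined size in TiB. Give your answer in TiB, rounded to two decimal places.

Total = 2,212 × 222.46 GB = 492081.52 GB
= 492081.52 × 1,000,000,000 bytes = 492,081,520,000,000 bytes
1 TiB = 1,099,511,627,776 bytes
492,081,520,000,000 / 1,099,511,627,776 = 447.55 TiB

447.55 TiB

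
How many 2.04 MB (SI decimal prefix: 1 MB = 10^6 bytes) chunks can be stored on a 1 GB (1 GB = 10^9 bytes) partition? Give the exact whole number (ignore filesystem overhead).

Capacity: 1 GB = 1,000,000,000 bytes
Per item: 2.04 MB = 2,040,000 bytes
⌊1,000,000,000 / 2,040,000⌋ = 490

490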